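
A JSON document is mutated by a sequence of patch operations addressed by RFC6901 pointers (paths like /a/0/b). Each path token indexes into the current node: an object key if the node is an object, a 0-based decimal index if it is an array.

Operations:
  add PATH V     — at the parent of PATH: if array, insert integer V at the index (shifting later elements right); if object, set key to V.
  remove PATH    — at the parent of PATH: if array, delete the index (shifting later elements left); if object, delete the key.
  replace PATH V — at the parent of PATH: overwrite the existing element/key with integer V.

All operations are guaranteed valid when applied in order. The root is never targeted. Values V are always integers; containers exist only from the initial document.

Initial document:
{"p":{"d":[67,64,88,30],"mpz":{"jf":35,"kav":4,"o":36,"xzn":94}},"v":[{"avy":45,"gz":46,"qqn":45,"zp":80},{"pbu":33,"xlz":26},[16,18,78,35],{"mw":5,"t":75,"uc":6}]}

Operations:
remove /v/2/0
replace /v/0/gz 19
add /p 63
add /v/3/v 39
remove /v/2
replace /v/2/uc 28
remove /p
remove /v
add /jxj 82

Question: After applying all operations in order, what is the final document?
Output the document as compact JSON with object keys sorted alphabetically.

After op 1 (remove /v/2/0): {"p":{"d":[67,64,88,30],"mpz":{"jf":35,"kav":4,"o":36,"xzn":94}},"v":[{"avy":45,"gz":46,"qqn":45,"zp":80},{"pbu":33,"xlz":26},[18,78,35],{"mw":5,"t":75,"uc":6}]}
After op 2 (replace /v/0/gz 19): {"p":{"d":[67,64,88,30],"mpz":{"jf":35,"kav":4,"o":36,"xzn":94}},"v":[{"avy":45,"gz":19,"qqn":45,"zp":80},{"pbu":33,"xlz":26},[18,78,35],{"mw":5,"t":75,"uc":6}]}
After op 3 (add /p 63): {"p":63,"v":[{"avy":45,"gz":19,"qqn":45,"zp":80},{"pbu":33,"xlz":26},[18,78,35],{"mw":5,"t":75,"uc":6}]}
After op 4 (add /v/3/v 39): {"p":63,"v":[{"avy":45,"gz":19,"qqn":45,"zp":80},{"pbu":33,"xlz":26},[18,78,35],{"mw":5,"t":75,"uc":6,"v":39}]}
After op 5 (remove /v/2): {"p":63,"v":[{"avy":45,"gz":19,"qqn":45,"zp":80},{"pbu":33,"xlz":26},{"mw":5,"t":75,"uc":6,"v":39}]}
After op 6 (replace /v/2/uc 28): {"p":63,"v":[{"avy":45,"gz":19,"qqn":45,"zp":80},{"pbu":33,"xlz":26},{"mw":5,"t":75,"uc":28,"v":39}]}
After op 7 (remove /p): {"v":[{"avy":45,"gz":19,"qqn":45,"zp":80},{"pbu":33,"xlz":26},{"mw":5,"t":75,"uc":28,"v":39}]}
After op 8 (remove /v): {}
After op 9 (add /jxj 82): {"jxj":82}

Answer: {"jxj":82}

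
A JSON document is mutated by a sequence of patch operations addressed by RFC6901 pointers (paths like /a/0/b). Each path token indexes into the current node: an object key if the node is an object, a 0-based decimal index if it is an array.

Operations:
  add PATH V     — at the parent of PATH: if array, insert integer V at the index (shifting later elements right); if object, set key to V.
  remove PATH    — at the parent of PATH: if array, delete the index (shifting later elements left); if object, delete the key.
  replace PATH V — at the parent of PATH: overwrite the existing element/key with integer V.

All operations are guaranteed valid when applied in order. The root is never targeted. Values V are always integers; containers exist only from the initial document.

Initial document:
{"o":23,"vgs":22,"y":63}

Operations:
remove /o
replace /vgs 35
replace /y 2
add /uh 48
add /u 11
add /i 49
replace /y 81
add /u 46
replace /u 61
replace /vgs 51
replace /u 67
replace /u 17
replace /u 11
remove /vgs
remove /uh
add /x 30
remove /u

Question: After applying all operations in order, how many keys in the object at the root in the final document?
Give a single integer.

After op 1 (remove /o): {"vgs":22,"y":63}
After op 2 (replace /vgs 35): {"vgs":35,"y":63}
After op 3 (replace /y 2): {"vgs":35,"y":2}
After op 4 (add /uh 48): {"uh":48,"vgs":35,"y":2}
After op 5 (add /u 11): {"u":11,"uh":48,"vgs":35,"y":2}
After op 6 (add /i 49): {"i":49,"u":11,"uh":48,"vgs":35,"y":2}
After op 7 (replace /y 81): {"i":49,"u":11,"uh":48,"vgs":35,"y":81}
After op 8 (add /u 46): {"i":49,"u":46,"uh":48,"vgs":35,"y":81}
After op 9 (replace /u 61): {"i":49,"u":61,"uh":48,"vgs":35,"y":81}
After op 10 (replace /vgs 51): {"i":49,"u":61,"uh":48,"vgs":51,"y":81}
After op 11 (replace /u 67): {"i":49,"u":67,"uh":48,"vgs":51,"y":81}
After op 12 (replace /u 17): {"i":49,"u":17,"uh":48,"vgs":51,"y":81}
After op 13 (replace /u 11): {"i":49,"u":11,"uh":48,"vgs":51,"y":81}
After op 14 (remove /vgs): {"i":49,"u":11,"uh":48,"y":81}
After op 15 (remove /uh): {"i":49,"u":11,"y":81}
After op 16 (add /x 30): {"i":49,"u":11,"x":30,"y":81}
After op 17 (remove /u): {"i":49,"x":30,"y":81}
Size at the root: 3

Answer: 3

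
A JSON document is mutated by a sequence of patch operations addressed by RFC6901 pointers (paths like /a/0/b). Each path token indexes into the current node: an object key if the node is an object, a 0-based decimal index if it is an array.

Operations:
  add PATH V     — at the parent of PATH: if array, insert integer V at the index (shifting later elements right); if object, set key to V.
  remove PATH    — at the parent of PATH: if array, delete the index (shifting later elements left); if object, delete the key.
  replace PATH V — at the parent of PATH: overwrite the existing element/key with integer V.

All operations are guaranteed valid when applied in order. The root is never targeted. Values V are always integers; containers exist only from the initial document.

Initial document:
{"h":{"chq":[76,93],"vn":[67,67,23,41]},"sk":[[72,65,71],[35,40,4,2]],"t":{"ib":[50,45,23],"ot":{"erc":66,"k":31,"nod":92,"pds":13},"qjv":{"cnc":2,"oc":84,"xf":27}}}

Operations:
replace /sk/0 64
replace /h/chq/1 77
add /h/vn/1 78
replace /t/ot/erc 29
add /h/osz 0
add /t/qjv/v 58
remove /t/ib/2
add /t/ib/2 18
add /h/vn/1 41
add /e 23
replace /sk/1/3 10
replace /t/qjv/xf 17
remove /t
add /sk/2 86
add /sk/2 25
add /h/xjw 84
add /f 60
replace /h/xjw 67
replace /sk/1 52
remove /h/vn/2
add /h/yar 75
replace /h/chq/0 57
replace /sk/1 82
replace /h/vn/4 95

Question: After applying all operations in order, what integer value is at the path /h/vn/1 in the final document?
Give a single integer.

After op 1 (replace /sk/0 64): {"h":{"chq":[76,93],"vn":[67,67,23,41]},"sk":[64,[35,40,4,2]],"t":{"ib":[50,45,23],"ot":{"erc":66,"k":31,"nod":92,"pds":13},"qjv":{"cnc":2,"oc":84,"xf":27}}}
After op 2 (replace /h/chq/1 77): {"h":{"chq":[76,77],"vn":[67,67,23,41]},"sk":[64,[35,40,4,2]],"t":{"ib":[50,45,23],"ot":{"erc":66,"k":31,"nod":92,"pds":13},"qjv":{"cnc":2,"oc":84,"xf":27}}}
After op 3 (add /h/vn/1 78): {"h":{"chq":[76,77],"vn":[67,78,67,23,41]},"sk":[64,[35,40,4,2]],"t":{"ib":[50,45,23],"ot":{"erc":66,"k":31,"nod":92,"pds":13},"qjv":{"cnc":2,"oc":84,"xf":27}}}
After op 4 (replace /t/ot/erc 29): {"h":{"chq":[76,77],"vn":[67,78,67,23,41]},"sk":[64,[35,40,4,2]],"t":{"ib":[50,45,23],"ot":{"erc":29,"k":31,"nod":92,"pds":13},"qjv":{"cnc":2,"oc":84,"xf":27}}}
After op 5 (add /h/osz 0): {"h":{"chq":[76,77],"osz":0,"vn":[67,78,67,23,41]},"sk":[64,[35,40,4,2]],"t":{"ib":[50,45,23],"ot":{"erc":29,"k":31,"nod":92,"pds":13},"qjv":{"cnc":2,"oc":84,"xf":27}}}
After op 6 (add /t/qjv/v 58): {"h":{"chq":[76,77],"osz":0,"vn":[67,78,67,23,41]},"sk":[64,[35,40,4,2]],"t":{"ib":[50,45,23],"ot":{"erc":29,"k":31,"nod":92,"pds":13},"qjv":{"cnc":2,"oc":84,"v":58,"xf":27}}}
After op 7 (remove /t/ib/2): {"h":{"chq":[76,77],"osz":0,"vn":[67,78,67,23,41]},"sk":[64,[35,40,4,2]],"t":{"ib":[50,45],"ot":{"erc":29,"k":31,"nod":92,"pds":13},"qjv":{"cnc":2,"oc":84,"v":58,"xf":27}}}
After op 8 (add /t/ib/2 18): {"h":{"chq":[76,77],"osz":0,"vn":[67,78,67,23,41]},"sk":[64,[35,40,4,2]],"t":{"ib":[50,45,18],"ot":{"erc":29,"k":31,"nod":92,"pds":13},"qjv":{"cnc":2,"oc":84,"v":58,"xf":27}}}
After op 9 (add /h/vn/1 41): {"h":{"chq":[76,77],"osz":0,"vn":[67,41,78,67,23,41]},"sk":[64,[35,40,4,2]],"t":{"ib":[50,45,18],"ot":{"erc":29,"k":31,"nod":92,"pds":13},"qjv":{"cnc":2,"oc":84,"v":58,"xf":27}}}
After op 10 (add /e 23): {"e":23,"h":{"chq":[76,77],"osz":0,"vn":[67,41,78,67,23,41]},"sk":[64,[35,40,4,2]],"t":{"ib":[50,45,18],"ot":{"erc":29,"k":31,"nod":92,"pds":13},"qjv":{"cnc":2,"oc":84,"v":58,"xf":27}}}
After op 11 (replace /sk/1/3 10): {"e":23,"h":{"chq":[76,77],"osz":0,"vn":[67,41,78,67,23,41]},"sk":[64,[35,40,4,10]],"t":{"ib":[50,45,18],"ot":{"erc":29,"k":31,"nod":92,"pds":13},"qjv":{"cnc":2,"oc":84,"v":58,"xf":27}}}
After op 12 (replace /t/qjv/xf 17): {"e":23,"h":{"chq":[76,77],"osz":0,"vn":[67,41,78,67,23,41]},"sk":[64,[35,40,4,10]],"t":{"ib":[50,45,18],"ot":{"erc":29,"k":31,"nod":92,"pds":13},"qjv":{"cnc":2,"oc":84,"v":58,"xf":17}}}
After op 13 (remove /t): {"e":23,"h":{"chq":[76,77],"osz":0,"vn":[67,41,78,67,23,41]},"sk":[64,[35,40,4,10]]}
After op 14 (add /sk/2 86): {"e":23,"h":{"chq":[76,77],"osz":0,"vn":[67,41,78,67,23,41]},"sk":[64,[35,40,4,10],86]}
After op 15 (add /sk/2 25): {"e":23,"h":{"chq":[76,77],"osz":0,"vn":[67,41,78,67,23,41]},"sk":[64,[35,40,4,10],25,86]}
After op 16 (add /h/xjw 84): {"e":23,"h":{"chq":[76,77],"osz":0,"vn":[67,41,78,67,23,41],"xjw":84},"sk":[64,[35,40,4,10],25,86]}
After op 17 (add /f 60): {"e":23,"f":60,"h":{"chq":[76,77],"osz":0,"vn":[67,41,78,67,23,41],"xjw":84},"sk":[64,[35,40,4,10],25,86]}
After op 18 (replace /h/xjw 67): {"e":23,"f":60,"h":{"chq":[76,77],"osz":0,"vn":[67,41,78,67,23,41],"xjw":67},"sk":[64,[35,40,4,10],25,86]}
After op 19 (replace /sk/1 52): {"e":23,"f":60,"h":{"chq":[76,77],"osz":0,"vn":[67,41,78,67,23,41],"xjw":67},"sk":[64,52,25,86]}
After op 20 (remove /h/vn/2): {"e":23,"f":60,"h":{"chq":[76,77],"osz":0,"vn":[67,41,67,23,41],"xjw":67},"sk":[64,52,25,86]}
After op 21 (add /h/yar 75): {"e":23,"f":60,"h":{"chq":[76,77],"osz":0,"vn":[67,41,67,23,41],"xjw":67,"yar":75},"sk":[64,52,25,86]}
After op 22 (replace /h/chq/0 57): {"e":23,"f":60,"h":{"chq":[57,77],"osz":0,"vn":[67,41,67,23,41],"xjw":67,"yar":75},"sk":[64,52,25,86]}
After op 23 (replace /sk/1 82): {"e":23,"f":60,"h":{"chq":[57,77],"osz":0,"vn":[67,41,67,23,41],"xjw":67,"yar":75},"sk":[64,82,25,86]}
After op 24 (replace /h/vn/4 95): {"e":23,"f":60,"h":{"chq":[57,77],"osz":0,"vn":[67,41,67,23,95],"xjw":67,"yar":75},"sk":[64,82,25,86]}
Value at /h/vn/1: 41

Answer: 41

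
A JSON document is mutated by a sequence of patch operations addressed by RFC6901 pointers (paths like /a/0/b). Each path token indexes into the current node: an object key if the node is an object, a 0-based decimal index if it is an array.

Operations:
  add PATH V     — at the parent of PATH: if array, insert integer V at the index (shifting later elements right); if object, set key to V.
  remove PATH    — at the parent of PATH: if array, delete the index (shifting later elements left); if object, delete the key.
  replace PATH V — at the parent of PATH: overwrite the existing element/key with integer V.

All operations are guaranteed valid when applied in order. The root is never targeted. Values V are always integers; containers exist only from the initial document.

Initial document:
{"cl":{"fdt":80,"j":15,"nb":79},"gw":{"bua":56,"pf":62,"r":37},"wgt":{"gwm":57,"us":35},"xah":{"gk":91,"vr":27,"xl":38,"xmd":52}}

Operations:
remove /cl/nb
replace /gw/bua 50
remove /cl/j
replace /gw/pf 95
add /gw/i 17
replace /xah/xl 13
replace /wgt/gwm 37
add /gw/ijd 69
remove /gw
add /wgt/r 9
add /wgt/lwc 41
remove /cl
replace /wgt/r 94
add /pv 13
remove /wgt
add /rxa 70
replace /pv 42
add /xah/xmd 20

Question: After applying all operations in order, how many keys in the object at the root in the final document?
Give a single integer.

Answer: 3

Derivation:
After op 1 (remove /cl/nb): {"cl":{"fdt":80,"j":15},"gw":{"bua":56,"pf":62,"r":37},"wgt":{"gwm":57,"us":35},"xah":{"gk":91,"vr":27,"xl":38,"xmd":52}}
After op 2 (replace /gw/bua 50): {"cl":{"fdt":80,"j":15},"gw":{"bua":50,"pf":62,"r":37},"wgt":{"gwm":57,"us":35},"xah":{"gk":91,"vr":27,"xl":38,"xmd":52}}
After op 3 (remove /cl/j): {"cl":{"fdt":80},"gw":{"bua":50,"pf":62,"r":37},"wgt":{"gwm":57,"us":35},"xah":{"gk":91,"vr":27,"xl":38,"xmd":52}}
After op 4 (replace /gw/pf 95): {"cl":{"fdt":80},"gw":{"bua":50,"pf":95,"r":37},"wgt":{"gwm":57,"us":35},"xah":{"gk":91,"vr":27,"xl":38,"xmd":52}}
After op 5 (add /gw/i 17): {"cl":{"fdt":80},"gw":{"bua":50,"i":17,"pf":95,"r":37},"wgt":{"gwm":57,"us":35},"xah":{"gk":91,"vr":27,"xl":38,"xmd":52}}
After op 6 (replace /xah/xl 13): {"cl":{"fdt":80},"gw":{"bua":50,"i":17,"pf":95,"r":37},"wgt":{"gwm":57,"us":35},"xah":{"gk":91,"vr":27,"xl":13,"xmd":52}}
After op 7 (replace /wgt/gwm 37): {"cl":{"fdt":80},"gw":{"bua":50,"i":17,"pf":95,"r":37},"wgt":{"gwm":37,"us":35},"xah":{"gk":91,"vr":27,"xl":13,"xmd":52}}
After op 8 (add /gw/ijd 69): {"cl":{"fdt":80},"gw":{"bua":50,"i":17,"ijd":69,"pf":95,"r":37},"wgt":{"gwm":37,"us":35},"xah":{"gk":91,"vr":27,"xl":13,"xmd":52}}
After op 9 (remove /gw): {"cl":{"fdt":80},"wgt":{"gwm":37,"us":35},"xah":{"gk":91,"vr":27,"xl":13,"xmd":52}}
After op 10 (add /wgt/r 9): {"cl":{"fdt":80},"wgt":{"gwm":37,"r":9,"us":35},"xah":{"gk":91,"vr":27,"xl":13,"xmd":52}}
After op 11 (add /wgt/lwc 41): {"cl":{"fdt":80},"wgt":{"gwm":37,"lwc":41,"r":9,"us":35},"xah":{"gk":91,"vr":27,"xl":13,"xmd":52}}
After op 12 (remove /cl): {"wgt":{"gwm":37,"lwc":41,"r":9,"us":35},"xah":{"gk":91,"vr":27,"xl":13,"xmd":52}}
After op 13 (replace /wgt/r 94): {"wgt":{"gwm":37,"lwc":41,"r":94,"us":35},"xah":{"gk":91,"vr":27,"xl":13,"xmd":52}}
After op 14 (add /pv 13): {"pv":13,"wgt":{"gwm":37,"lwc":41,"r":94,"us":35},"xah":{"gk":91,"vr":27,"xl":13,"xmd":52}}
After op 15 (remove /wgt): {"pv":13,"xah":{"gk":91,"vr":27,"xl":13,"xmd":52}}
After op 16 (add /rxa 70): {"pv":13,"rxa":70,"xah":{"gk":91,"vr":27,"xl":13,"xmd":52}}
After op 17 (replace /pv 42): {"pv":42,"rxa":70,"xah":{"gk":91,"vr":27,"xl":13,"xmd":52}}
After op 18 (add /xah/xmd 20): {"pv":42,"rxa":70,"xah":{"gk":91,"vr":27,"xl":13,"xmd":20}}
Size at the root: 3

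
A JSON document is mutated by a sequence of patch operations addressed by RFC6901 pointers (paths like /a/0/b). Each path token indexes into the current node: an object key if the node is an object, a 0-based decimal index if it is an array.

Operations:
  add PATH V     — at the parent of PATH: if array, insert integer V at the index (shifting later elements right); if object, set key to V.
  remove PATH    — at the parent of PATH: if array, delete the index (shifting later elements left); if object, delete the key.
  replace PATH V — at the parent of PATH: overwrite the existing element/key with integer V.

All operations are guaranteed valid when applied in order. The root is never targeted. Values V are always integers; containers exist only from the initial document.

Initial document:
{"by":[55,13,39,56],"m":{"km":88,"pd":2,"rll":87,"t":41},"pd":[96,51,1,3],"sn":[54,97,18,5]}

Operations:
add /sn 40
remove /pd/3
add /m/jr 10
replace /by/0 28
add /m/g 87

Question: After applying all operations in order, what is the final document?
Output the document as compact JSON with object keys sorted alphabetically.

Answer: {"by":[28,13,39,56],"m":{"g":87,"jr":10,"km":88,"pd":2,"rll":87,"t":41},"pd":[96,51,1],"sn":40}

Derivation:
After op 1 (add /sn 40): {"by":[55,13,39,56],"m":{"km":88,"pd":2,"rll":87,"t":41},"pd":[96,51,1,3],"sn":40}
After op 2 (remove /pd/3): {"by":[55,13,39,56],"m":{"km":88,"pd":2,"rll":87,"t":41},"pd":[96,51,1],"sn":40}
After op 3 (add /m/jr 10): {"by":[55,13,39,56],"m":{"jr":10,"km":88,"pd":2,"rll":87,"t":41},"pd":[96,51,1],"sn":40}
After op 4 (replace /by/0 28): {"by":[28,13,39,56],"m":{"jr":10,"km":88,"pd":2,"rll":87,"t":41},"pd":[96,51,1],"sn":40}
After op 5 (add /m/g 87): {"by":[28,13,39,56],"m":{"g":87,"jr":10,"km":88,"pd":2,"rll":87,"t":41},"pd":[96,51,1],"sn":40}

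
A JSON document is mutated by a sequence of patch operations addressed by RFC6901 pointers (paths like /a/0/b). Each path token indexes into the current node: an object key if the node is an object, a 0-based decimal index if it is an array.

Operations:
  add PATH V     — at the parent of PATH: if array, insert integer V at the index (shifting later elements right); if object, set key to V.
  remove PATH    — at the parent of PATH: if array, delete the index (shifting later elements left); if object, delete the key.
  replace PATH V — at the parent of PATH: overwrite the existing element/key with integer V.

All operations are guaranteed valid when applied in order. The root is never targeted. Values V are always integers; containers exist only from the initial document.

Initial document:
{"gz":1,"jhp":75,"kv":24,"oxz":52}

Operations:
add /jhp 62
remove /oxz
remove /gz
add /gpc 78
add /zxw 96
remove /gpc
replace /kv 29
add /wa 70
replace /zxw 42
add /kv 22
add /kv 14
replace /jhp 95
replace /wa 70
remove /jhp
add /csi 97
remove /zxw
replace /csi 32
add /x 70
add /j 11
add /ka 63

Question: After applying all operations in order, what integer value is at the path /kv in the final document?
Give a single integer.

Answer: 14

Derivation:
After op 1 (add /jhp 62): {"gz":1,"jhp":62,"kv":24,"oxz":52}
After op 2 (remove /oxz): {"gz":1,"jhp":62,"kv":24}
After op 3 (remove /gz): {"jhp":62,"kv":24}
After op 4 (add /gpc 78): {"gpc":78,"jhp":62,"kv":24}
After op 5 (add /zxw 96): {"gpc":78,"jhp":62,"kv":24,"zxw":96}
After op 6 (remove /gpc): {"jhp":62,"kv":24,"zxw":96}
After op 7 (replace /kv 29): {"jhp":62,"kv":29,"zxw":96}
After op 8 (add /wa 70): {"jhp":62,"kv":29,"wa":70,"zxw":96}
After op 9 (replace /zxw 42): {"jhp":62,"kv":29,"wa":70,"zxw":42}
After op 10 (add /kv 22): {"jhp":62,"kv":22,"wa":70,"zxw":42}
After op 11 (add /kv 14): {"jhp":62,"kv":14,"wa":70,"zxw":42}
After op 12 (replace /jhp 95): {"jhp":95,"kv":14,"wa":70,"zxw":42}
After op 13 (replace /wa 70): {"jhp":95,"kv":14,"wa":70,"zxw":42}
After op 14 (remove /jhp): {"kv":14,"wa":70,"zxw":42}
After op 15 (add /csi 97): {"csi":97,"kv":14,"wa":70,"zxw":42}
After op 16 (remove /zxw): {"csi":97,"kv":14,"wa":70}
After op 17 (replace /csi 32): {"csi":32,"kv":14,"wa":70}
After op 18 (add /x 70): {"csi":32,"kv":14,"wa":70,"x":70}
After op 19 (add /j 11): {"csi":32,"j":11,"kv":14,"wa":70,"x":70}
After op 20 (add /ka 63): {"csi":32,"j":11,"ka":63,"kv":14,"wa":70,"x":70}
Value at /kv: 14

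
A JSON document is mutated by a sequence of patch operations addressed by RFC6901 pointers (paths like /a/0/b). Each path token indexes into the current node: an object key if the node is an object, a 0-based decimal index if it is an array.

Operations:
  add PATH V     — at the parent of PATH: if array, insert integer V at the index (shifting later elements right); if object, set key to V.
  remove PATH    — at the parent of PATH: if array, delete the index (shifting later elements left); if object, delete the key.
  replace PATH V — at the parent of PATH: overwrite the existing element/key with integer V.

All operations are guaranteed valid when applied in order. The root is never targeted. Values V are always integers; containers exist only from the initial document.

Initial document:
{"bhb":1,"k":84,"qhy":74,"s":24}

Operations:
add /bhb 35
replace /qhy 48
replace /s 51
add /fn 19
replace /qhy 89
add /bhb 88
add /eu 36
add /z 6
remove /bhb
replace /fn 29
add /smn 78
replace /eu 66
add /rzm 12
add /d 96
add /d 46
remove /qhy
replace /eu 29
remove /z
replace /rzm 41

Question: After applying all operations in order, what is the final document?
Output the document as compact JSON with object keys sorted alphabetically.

After op 1 (add /bhb 35): {"bhb":35,"k":84,"qhy":74,"s":24}
After op 2 (replace /qhy 48): {"bhb":35,"k":84,"qhy":48,"s":24}
After op 3 (replace /s 51): {"bhb":35,"k":84,"qhy":48,"s":51}
After op 4 (add /fn 19): {"bhb":35,"fn":19,"k":84,"qhy":48,"s":51}
After op 5 (replace /qhy 89): {"bhb":35,"fn":19,"k":84,"qhy":89,"s":51}
After op 6 (add /bhb 88): {"bhb":88,"fn":19,"k":84,"qhy":89,"s":51}
After op 7 (add /eu 36): {"bhb":88,"eu":36,"fn":19,"k":84,"qhy":89,"s":51}
After op 8 (add /z 6): {"bhb":88,"eu":36,"fn":19,"k":84,"qhy":89,"s":51,"z":6}
After op 9 (remove /bhb): {"eu":36,"fn":19,"k":84,"qhy":89,"s":51,"z":6}
After op 10 (replace /fn 29): {"eu":36,"fn":29,"k":84,"qhy":89,"s":51,"z":6}
After op 11 (add /smn 78): {"eu":36,"fn":29,"k":84,"qhy":89,"s":51,"smn":78,"z":6}
After op 12 (replace /eu 66): {"eu":66,"fn":29,"k":84,"qhy":89,"s":51,"smn":78,"z":6}
After op 13 (add /rzm 12): {"eu":66,"fn":29,"k":84,"qhy":89,"rzm":12,"s":51,"smn":78,"z":6}
After op 14 (add /d 96): {"d":96,"eu":66,"fn":29,"k":84,"qhy":89,"rzm":12,"s":51,"smn":78,"z":6}
After op 15 (add /d 46): {"d":46,"eu":66,"fn":29,"k":84,"qhy":89,"rzm":12,"s":51,"smn":78,"z":6}
After op 16 (remove /qhy): {"d":46,"eu":66,"fn":29,"k":84,"rzm":12,"s":51,"smn":78,"z":6}
After op 17 (replace /eu 29): {"d":46,"eu":29,"fn":29,"k":84,"rzm":12,"s":51,"smn":78,"z":6}
After op 18 (remove /z): {"d":46,"eu":29,"fn":29,"k":84,"rzm":12,"s":51,"smn":78}
After op 19 (replace /rzm 41): {"d":46,"eu":29,"fn":29,"k":84,"rzm":41,"s":51,"smn":78}

Answer: {"d":46,"eu":29,"fn":29,"k":84,"rzm":41,"s":51,"smn":78}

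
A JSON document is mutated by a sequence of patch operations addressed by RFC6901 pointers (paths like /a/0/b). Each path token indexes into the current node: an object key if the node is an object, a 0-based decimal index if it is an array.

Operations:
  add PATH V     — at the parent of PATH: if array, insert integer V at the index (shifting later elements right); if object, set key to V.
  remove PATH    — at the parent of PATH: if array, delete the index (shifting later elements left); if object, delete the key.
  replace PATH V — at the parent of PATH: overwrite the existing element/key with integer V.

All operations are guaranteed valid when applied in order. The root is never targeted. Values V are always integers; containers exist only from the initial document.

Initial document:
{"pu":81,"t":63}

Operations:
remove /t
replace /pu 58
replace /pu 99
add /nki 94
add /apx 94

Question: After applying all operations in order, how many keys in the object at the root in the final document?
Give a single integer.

Answer: 3

Derivation:
After op 1 (remove /t): {"pu":81}
After op 2 (replace /pu 58): {"pu":58}
After op 3 (replace /pu 99): {"pu":99}
After op 4 (add /nki 94): {"nki":94,"pu":99}
After op 5 (add /apx 94): {"apx":94,"nki":94,"pu":99}
Size at the root: 3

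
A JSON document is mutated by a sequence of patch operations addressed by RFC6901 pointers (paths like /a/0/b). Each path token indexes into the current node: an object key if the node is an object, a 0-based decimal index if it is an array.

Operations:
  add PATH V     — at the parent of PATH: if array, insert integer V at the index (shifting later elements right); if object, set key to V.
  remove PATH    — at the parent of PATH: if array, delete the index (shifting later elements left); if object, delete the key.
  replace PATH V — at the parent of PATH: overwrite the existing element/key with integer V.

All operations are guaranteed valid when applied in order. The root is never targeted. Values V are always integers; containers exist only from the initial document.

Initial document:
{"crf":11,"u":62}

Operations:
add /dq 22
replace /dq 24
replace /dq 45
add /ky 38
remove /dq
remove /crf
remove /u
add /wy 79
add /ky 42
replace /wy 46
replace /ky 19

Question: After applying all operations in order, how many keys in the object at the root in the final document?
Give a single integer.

After op 1 (add /dq 22): {"crf":11,"dq":22,"u":62}
After op 2 (replace /dq 24): {"crf":11,"dq":24,"u":62}
After op 3 (replace /dq 45): {"crf":11,"dq":45,"u":62}
After op 4 (add /ky 38): {"crf":11,"dq":45,"ky":38,"u":62}
After op 5 (remove /dq): {"crf":11,"ky":38,"u":62}
After op 6 (remove /crf): {"ky":38,"u":62}
After op 7 (remove /u): {"ky":38}
After op 8 (add /wy 79): {"ky":38,"wy":79}
After op 9 (add /ky 42): {"ky":42,"wy":79}
After op 10 (replace /wy 46): {"ky":42,"wy":46}
After op 11 (replace /ky 19): {"ky":19,"wy":46}
Size at the root: 2

Answer: 2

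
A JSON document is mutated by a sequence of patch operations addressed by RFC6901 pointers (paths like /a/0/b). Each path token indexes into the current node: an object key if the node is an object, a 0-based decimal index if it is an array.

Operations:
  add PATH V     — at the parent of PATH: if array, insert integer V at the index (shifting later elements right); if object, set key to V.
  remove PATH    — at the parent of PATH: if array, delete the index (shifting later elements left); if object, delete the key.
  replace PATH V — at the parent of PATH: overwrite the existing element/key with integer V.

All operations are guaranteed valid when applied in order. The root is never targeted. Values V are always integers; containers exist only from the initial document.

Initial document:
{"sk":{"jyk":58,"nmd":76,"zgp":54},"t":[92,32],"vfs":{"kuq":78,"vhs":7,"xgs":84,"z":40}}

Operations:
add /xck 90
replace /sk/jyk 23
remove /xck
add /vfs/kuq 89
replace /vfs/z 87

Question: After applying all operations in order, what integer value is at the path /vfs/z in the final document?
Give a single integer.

After op 1 (add /xck 90): {"sk":{"jyk":58,"nmd":76,"zgp":54},"t":[92,32],"vfs":{"kuq":78,"vhs":7,"xgs":84,"z":40},"xck":90}
After op 2 (replace /sk/jyk 23): {"sk":{"jyk":23,"nmd":76,"zgp":54},"t":[92,32],"vfs":{"kuq":78,"vhs":7,"xgs":84,"z":40},"xck":90}
After op 3 (remove /xck): {"sk":{"jyk":23,"nmd":76,"zgp":54},"t":[92,32],"vfs":{"kuq":78,"vhs":7,"xgs":84,"z":40}}
After op 4 (add /vfs/kuq 89): {"sk":{"jyk":23,"nmd":76,"zgp":54},"t":[92,32],"vfs":{"kuq":89,"vhs":7,"xgs":84,"z":40}}
After op 5 (replace /vfs/z 87): {"sk":{"jyk":23,"nmd":76,"zgp":54},"t":[92,32],"vfs":{"kuq":89,"vhs":7,"xgs":84,"z":87}}
Value at /vfs/z: 87

Answer: 87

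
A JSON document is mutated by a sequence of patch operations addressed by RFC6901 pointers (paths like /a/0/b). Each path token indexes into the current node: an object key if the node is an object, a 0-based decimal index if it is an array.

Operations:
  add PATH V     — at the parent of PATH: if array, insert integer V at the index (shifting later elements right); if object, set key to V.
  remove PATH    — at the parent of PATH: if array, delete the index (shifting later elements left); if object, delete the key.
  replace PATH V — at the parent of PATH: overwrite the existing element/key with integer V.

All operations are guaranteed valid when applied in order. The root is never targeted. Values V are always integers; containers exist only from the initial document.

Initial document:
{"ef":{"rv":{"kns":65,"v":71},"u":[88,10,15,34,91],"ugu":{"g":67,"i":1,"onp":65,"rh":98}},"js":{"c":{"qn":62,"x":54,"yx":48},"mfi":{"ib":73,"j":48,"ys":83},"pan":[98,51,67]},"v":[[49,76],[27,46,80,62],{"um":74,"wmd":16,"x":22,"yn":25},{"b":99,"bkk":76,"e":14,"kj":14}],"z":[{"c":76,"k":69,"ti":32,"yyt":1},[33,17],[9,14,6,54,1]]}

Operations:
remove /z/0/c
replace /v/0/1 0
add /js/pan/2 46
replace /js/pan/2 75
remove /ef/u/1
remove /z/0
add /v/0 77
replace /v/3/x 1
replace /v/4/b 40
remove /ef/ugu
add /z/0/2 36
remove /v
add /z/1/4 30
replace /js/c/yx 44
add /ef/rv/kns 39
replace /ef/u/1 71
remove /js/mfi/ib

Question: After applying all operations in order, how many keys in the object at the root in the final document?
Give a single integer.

Answer: 3

Derivation:
After op 1 (remove /z/0/c): {"ef":{"rv":{"kns":65,"v":71},"u":[88,10,15,34,91],"ugu":{"g":67,"i":1,"onp":65,"rh":98}},"js":{"c":{"qn":62,"x":54,"yx":48},"mfi":{"ib":73,"j":48,"ys":83},"pan":[98,51,67]},"v":[[49,76],[27,46,80,62],{"um":74,"wmd":16,"x":22,"yn":25},{"b":99,"bkk":76,"e":14,"kj":14}],"z":[{"k":69,"ti":32,"yyt":1},[33,17],[9,14,6,54,1]]}
After op 2 (replace /v/0/1 0): {"ef":{"rv":{"kns":65,"v":71},"u":[88,10,15,34,91],"ugu":{"g":67,"i":1,"onp":65,"rh":98}},"js":{"c":{"qn":62,"x":54,"yx":48},"mfi":{"ib":73,"j":48,"ys":83},"pan":[98,51,67]},"v":[[49,0],[27,46,80,62],{"um":74,"wmd":16,"x":22,"yn":25},{"b":99,"bkk":76,"e":14,"kj":14}],"z":[{"k":69,"ti":32,"yyt":1},[33,17],[9,14,6,54,1]]}
After op 3 (add /js/pan/2 46): {"ef":{"rv":{"kns":65,"v":71},"u":[88,10,15,34,91],"ugu":{"g":67,"i":1,"onp":65,"rh":98}},"js":{"c":{"qn":62,"x":54,"yx":48},"mfi":{"ib":73,"j":48,"ys":83},"pan":[98,51,46,67]},"v":[[49,0],[27,46,80,62],{"um":74,"wmd":16,"x":22,"yn":25},{"b":99,"bkk":76,"e":14,"kj":14}],"z":[{"k":69,"ti":32,"yyt":1},[33,17],[9,14,6,54,1]]}
After op 4 (replace /js/pan/2 75): {"ef":{"rv":{"kns":65,"v":71},"u":[88,10,15,34,91],"ugu":{"g":67,"i":1,"onp":65,"rh":98}},"js":{"c":{"qn":62,"x":54,"yx":48},"mfi":{"ib":73,"j":48,"ys":83},"pan":[98,51,75,67]},"v":[[49,0],[27,46,80,62],{"um":74,"wmd":16,"x":22,"yn":25},{"b":99,"bkk":76,"e":14,"kj":14}],"z":[{"k":69,"ti":32,"yyt":1},[33,17],[9,14,6,54,1]]}
After op 5 (remove /ef/u/1): {"ef":{"rv":{"kns":65,"v":71},"u":[88,15,34,91],"ugu":{"g":67,"i":1,"onp":65,"rh":98}},"js":{"c":{"qn":62,"x":54,"yx":48},"mfi":{"ib":73,"j":48,"ys":83},"pan":[98,51,75,67]},"v":[[49,0],[27,46,80,62],{"um":74,"wmd":16,"x":22,"yn":25},{"b":99,"bkk":76,"e":14,"kj":14}],"z":[{"k":69,"ti":32,"yyt":1},[33,17],[9,14,6,54,1]]}
After op 6 (remove /z/0): {"ef":{"rv":{"kns":65,"v":71},"u":[88,15,34,91],"ugu":{"g":67,"i":1,"onp":65,"rh":98}},"js":{"c":{"qn":62,"x":54,"yx":48},"mfi":{"ib":73,"j":48,"ys":83},"pan":[98,51,75,67]},"v":[[49,0],[27,46,80,62],{"um":74,"wmd":16,"x":22,"yn":25},{"b":99,"bkk":76,"e":14,"kj":14}],"z":[[33,17],[9,14,6,54,1]]}
After op 7 (add /v/0 77): {"ef":{"rv":{"kns":65,"v":71},"u":[88,15,34,91],"ugu":{"g":67,"i":1,"onp":65,"rh":98}},"js":{"c":{"qn":62,"x":54,"yx":48},"mfi":{"ib":73,"j":48,"ys":83},"pan":[98,51,75,67]},"v":[77,[49,0],[27,46,80,62],{"um":74,"wmd":16,"x":22,"yn":25},{"b":99,"bkk":76,"e":14,"kj":14}],"z":[[33,17],[9,14,6,54,1]]}
After op 8 (replace /v/3/x 1): {"ef":{"rv":{"kns":65,"v":71},"u":[88,15,34,91],"ugu":{"g":67,"i":1,"onp":65,"rh":98}},"js":{"c":{"qn":62,"x":54,"yx":48},"mfi":{"ib":73,"j":48,"ys":83},"pan":[98,51,75,67]},"v":[77,[49,0],[27,46,80,62],{"um":74,"wmd":16,"x":1,"yn":25},{"b":99,"bkk":76,"e":14,"kj":14}],"z":[[33,17],[9,14,6,54,1]]}
After op 9 (replace /v/4/b 40): {"ef":{"rv":{"kns":65,"v":71},"u":[88,15,34,91],"ugu":{"g":67,"i":1,"onp":65,"rh":98}},"js":{"c":{"qn":62,"x":54,"yx":48},"mfi":{"ib":73,"j":48,"ys":83},"pan":[98,51,75,67]},"v":[77,[49,0],[27,46,80,62],{"um":74,"wmd":16,"x":1,"yn":25},{"b":40,"bkk":76,"e":14,"kj":14}],"z":[[33,17],[9,14,6,54,1]]}
After op 10 (remove /ef/ugu): {"ef":{"rv":{"kns":65,"v":71},"u":[88,15,34,91]},"js":{"c":{"qn":62,"x":54,"yx":48},"mfi":{"ib":73,"j":48,"ys":83},"pan":[98,51,75,67]},"v":[77,[49,0],[27,46,80,62],{"um":74,"wmd":16,"x":1,"yn":25},{"b":40,"bkk":76,"e":14,"kj":14}],"z":[[33,17],[9,14,6,54,1]]}
After op 11 (add /z/0/2 36): {"ef":{"rv":{"kns":65,"v":71},"u":[88,15,34,91]},"js":{"c":{"qn":62,"x":54,"yx":48},"mfi":{"ib":73,"j":48,"ys":83},"pan":[98,51,75,67]},"v":[77,[49,0],[27,46,80,62],{"um":74,"wmd":16,"x":1,"yn":25},{"b":40,"bkk":76,"e":14,"kj":14}],"z":[[33,17,36],[9,14,6,54,1]]}
After op 12 (remove /v): {"ef":{"rv":{"kns":65,"v":71},"u":[88,15,34,91]},"js":{"c":{"qn":62,"x":54,"yx":48},"mfi":{"ib":73,"j":48,"ys":83},"pan":[98,51,75,67]},"z":[[33,17,36],[9,14,6,54,1]]}
After op 13 (add /z/1/4 30): {"ef":{"rv":{"kns":65,"v":71},"u":[88,15,34,91]},"js":{"c":{"qn":62,"x":54,"yx":48},"mfi":{"ib":73,"j":48,"ys":83},"pan":[98,51,75,67]},"z":[[33,17,36],[9,14,6,54,30,1]]}
After op 14 (replace /js/c/yx 44): {"ef":{"rv":{"kns":65,"v":71},"u":[88,15,34,91]},"js":{"c":{"qn":62,"x":54,"yx":44},"mfi":{"ib":73,"j":48,"ys":83},"pan":[98,51,75,67]},"z":[[33,17,36],[9,14,6,54,30,1]]}
After op 15 (add /ef/rv/kns 39): {"ef":{"rv":{"kns":39,"v":71},"u":[88,15,34,91]},"js":{"c":{"qn":62,"x":54,"yx":44},"mfi":{"ib":73,"j":48,"ys":83},"pan":[98,51,75,67]},"z":[[33,17,36],[9,14,6,54,30,1]]}
After op 16 (replace /ef/u/1 71): {"ef":{"rv":{"kns":39,"v":71},"u":[88,71,34,91]},"js":{"c":{"qn":62,"x":54,"yx":44},"mfi":{"ib":73,"j":48,"ys":83},"pan":[98,51,75,67]},"z":[[33,17,36],[9,14,6,54,30,1]]}
After op 17 (remove /js/mfi/ib): {"ef":{"rv":{"kns":39,"v":71},"u":[88,71,34,91]},"js":{"c":{"qn":62,"x":54,"yx":44},"mfi":{"j":48,"ys":83},"pan":[98,51,75,67]},"z":[[33,17,36],[9,14,6,54,30,1]]}
Size at the root: 3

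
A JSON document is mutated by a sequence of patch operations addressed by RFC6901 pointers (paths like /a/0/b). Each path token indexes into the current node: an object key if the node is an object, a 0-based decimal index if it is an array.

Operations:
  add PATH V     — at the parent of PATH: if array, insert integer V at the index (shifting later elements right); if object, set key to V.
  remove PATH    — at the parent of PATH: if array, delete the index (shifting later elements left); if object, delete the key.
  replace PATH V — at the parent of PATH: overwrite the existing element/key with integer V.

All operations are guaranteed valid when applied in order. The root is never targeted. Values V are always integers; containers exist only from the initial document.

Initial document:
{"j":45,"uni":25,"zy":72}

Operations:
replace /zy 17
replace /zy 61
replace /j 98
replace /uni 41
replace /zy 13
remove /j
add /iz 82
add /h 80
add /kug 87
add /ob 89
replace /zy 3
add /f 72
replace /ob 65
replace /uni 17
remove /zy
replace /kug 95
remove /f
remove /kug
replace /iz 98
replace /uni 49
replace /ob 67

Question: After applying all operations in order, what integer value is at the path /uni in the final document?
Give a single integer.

Answer: 49

Derivation:
After op 1 (replace /zy 17): {"j":45,"uni":25,"zy":17}
After op 2 (replace /zy 61): {"j":45,"uni":25,"zy":61}
After op 3 (replace /j 98): {"j":98,"uni":25,"zy":61}
After op 4 (replace /uni 41): {"j":98,"uni":41,"zy":61}
After op 5 (replace /zy 13): {"j":98,"uni":41,"zy":13}
After op 6 (remove /j): {"uni":41,"zy":13}
After op 7 (add /iz 82): {"iz":82,"uni":41,"zy":13}
After op 8 (add /h 80): {"h":80,"iz":82,"uni":41,"zy":13}
After op 9 (add /kug 87): {"h":80,"iz":82,"kug":87,"uni":41,"zy":13}
After op 10 (add /ob 89): {"h":80,"iz":82,"kug":87,"ob":89,"uni":41,"zy":13}
After op 11 (replace /zy 3): {"h":80,"iz":82,"kug":87,"ob":89,"uni":41,"zy":3}
After op 12 (add /f 72): {"f":72,"h":80,"iz":82,"kug":87,"ob":89,"uni":41,"zy":3}
After op 13 (replace /ob 65): {"f":72,"h":80,"iz":82,"kug":87,"ob":65,"uni":41,"zy":3}
After op 14 (replace /uni 17): {"f":72,"h":80,"iz":82,"kug":87,"ob":65,"uni":17,"zy":3}
After op 15 (remove /zy): {"f":72,"h":80,"iz":82,"kug":87,"ob":65,"uni":17}
After op 16 (replace /kug 95): {"f":72,"h":80,"iz":82,"kug":95,"ob":65,"uni":17}
After op 17 (remove /f): {"h":80,"iz":82,"kug":95,"ob":65,"uni":17}
After op 18 (remove /kug): {"h":80,"iz":82,"ob":65,"uni":17}
After op 19 (replace /iz 98): {"h":80,"iz":98,"ob":65,"uni":17}
After op 20 (replace /uni 49): {"h":80,"iz":98,"ob":65,"uni":49}
After op 21 (replace /ob 67): {"h":80,"iz":98,"ob":67,"uni":49}
Value at /uni: 49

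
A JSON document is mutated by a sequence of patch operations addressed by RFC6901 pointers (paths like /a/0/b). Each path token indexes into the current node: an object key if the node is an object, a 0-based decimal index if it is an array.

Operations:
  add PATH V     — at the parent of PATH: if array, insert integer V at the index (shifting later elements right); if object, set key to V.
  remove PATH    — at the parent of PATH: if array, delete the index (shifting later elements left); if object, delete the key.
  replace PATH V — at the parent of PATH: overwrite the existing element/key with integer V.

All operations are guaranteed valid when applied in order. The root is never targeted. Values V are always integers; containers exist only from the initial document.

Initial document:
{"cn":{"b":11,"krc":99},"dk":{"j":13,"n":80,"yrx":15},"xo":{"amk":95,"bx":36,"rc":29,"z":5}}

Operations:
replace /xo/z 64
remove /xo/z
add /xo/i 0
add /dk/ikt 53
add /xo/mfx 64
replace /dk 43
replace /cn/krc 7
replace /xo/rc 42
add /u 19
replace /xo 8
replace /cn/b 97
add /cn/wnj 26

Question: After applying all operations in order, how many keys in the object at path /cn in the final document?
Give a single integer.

After op 1 (replace /xo/z 64): {"cn":{"b":11,"krc":99},"dk":{"j":13,"n":80,"yrx":15},"xo":{"amk":95,"bx":36,"rc":29,"z":64}}
After op 2 (remove /xo/z): {"cn":{"b":11,"krc":99},"dk":{"j":13,"n":80,"yrx":15},"xo":{"amk":95,"bx":36,"rc":29}}
After op 3 (add /xo/i 0): {"cn":{"b":11,"krc":99},"dk":{"j":13,"n":80,"yrx":15},"xo":{"amk":95,"bx":36,"i":0,"rc":29}}
After op 4 (add /dk/ikt 53): {"cn":{"b":11,"krc":99},"dk":{"ikt":53,"j":13,"n":80,"yrx":15},"xo":{"amk":95,"bx":36,"i":0,"rc":29}}
After op 5 (add /xo/mfx 64): {"cn":{"b":11,"krc":99},"dk":{"ikt":53,"j":13,"n":80,"yrx":15},"xo":{"amk":95,"bx":36,"i":0,"mfx":64,"rc":29}}
After op 6 (replace /dk 43): {"cn":{"b":11,"krc":99},"dk":43,"xo":{"amk":95,"bx":36,"i":0,"mfx":64,"rc":29}}
After op 7 (replace /cn/krc 7): {"cn":{"b":11,"krc":7},"dk":43,"xo":{"amk":95,"bx":36,"i":0,"mfx":64,"rc":29}}
After op 8 (replace /xo/rc 42): {"cn":{"b":11,"krc":7},"dk":43,"xo":{"amk":95,"bx":36,"i":0,"mfx":64,"rc":42}}
After op 9 (add /u 19): {"cn":{"b":11,"krc":7},"dk":43,"u":19,"xo":{"amk":95,"bx":36,"i":0,"mfx":64,"rc":42}}
After op 10 (replace /xo 8): {"cn":{"b":11,"krc":7},"dk":43,"u":19,"xo":8}
After op 11 (replace /cn/b 97): {"cn":{"b":97,"krc":7},"dk":43,"u":19,"xo":8}
After op 12 (add /cn/wnj 26): {"cn":{"b":97,"krc":7,"wnj":26},"dk":43,"u":19,"xo":8}
Size at path /cn: 3

Answer: 3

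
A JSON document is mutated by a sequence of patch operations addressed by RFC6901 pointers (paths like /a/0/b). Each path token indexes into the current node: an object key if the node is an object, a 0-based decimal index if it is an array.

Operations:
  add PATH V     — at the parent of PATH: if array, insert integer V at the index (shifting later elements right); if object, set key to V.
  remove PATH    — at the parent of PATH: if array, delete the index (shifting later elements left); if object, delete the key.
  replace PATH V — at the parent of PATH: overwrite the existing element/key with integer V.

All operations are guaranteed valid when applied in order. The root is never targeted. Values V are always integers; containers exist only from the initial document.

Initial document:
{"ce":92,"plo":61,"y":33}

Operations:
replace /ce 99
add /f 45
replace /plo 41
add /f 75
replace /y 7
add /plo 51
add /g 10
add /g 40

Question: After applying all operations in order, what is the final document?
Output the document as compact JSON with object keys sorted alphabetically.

Answer: {"ce":99,"f":75,"g":40,"plo":51,"y":7}

Derivation:
After op 1 (replace /ce 99): {"ce":99,"plo":61,"y":33}
After op 2 (add /f 45): {"ce":99,"f":45,"plo":61,"y":33}
After op 3 (replace /plo 41): {"ce":99,"f":45,"plo":41,"y":33}
After op 4 (add /f 75): {"ce":99,"f":75,"plo":41,"y":33}
After op 5 (replace /y 7): {"ce":99,"f":75,"plo":41,"y":7}
After op 6 (add /plo 51): {"ce":99,"f":75,"plo":51,"y":7}
After op 7 (add /g 10): {"ce":99,"f":75,"g":10,"plo":51,"y":7}
After op 8 (add /g 40): {"ce":99,"f":75,"g":40,"plo":51,"y":7}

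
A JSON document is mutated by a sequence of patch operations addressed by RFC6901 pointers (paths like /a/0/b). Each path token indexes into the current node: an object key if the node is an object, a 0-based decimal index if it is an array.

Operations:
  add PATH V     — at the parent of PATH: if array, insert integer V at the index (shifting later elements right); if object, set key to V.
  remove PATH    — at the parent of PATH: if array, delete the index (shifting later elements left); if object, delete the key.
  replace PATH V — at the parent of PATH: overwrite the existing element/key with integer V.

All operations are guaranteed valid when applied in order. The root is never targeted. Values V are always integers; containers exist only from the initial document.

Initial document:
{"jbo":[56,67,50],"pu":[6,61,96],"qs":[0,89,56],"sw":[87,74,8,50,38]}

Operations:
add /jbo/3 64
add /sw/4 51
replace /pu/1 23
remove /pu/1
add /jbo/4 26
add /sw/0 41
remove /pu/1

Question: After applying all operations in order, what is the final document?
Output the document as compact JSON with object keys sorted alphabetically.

After op 1 (add /jbo/3 64): {"jbo":[56,67,50,64],"pu":[6,61,96],"qs":[0,89,56],"sw":[87,74,8,50,38]}
After op 2 (add /sw/4 51): {"jbo":[56,67,50,64],"pu":[6,61,96],"qs":[0,89,56],"sw":[87,74,8,50,51,38]}
After op 3 (replace /pu/1 23): {"jbo":[56,67,50,64],"pu":[6,23,96],"qs":[0,89,56],"sw":[87,74,8,50,51,38]}
After op 4 (remove /pu/1): {"jbo":[56,67,50,64],"pu":[6,96],"qs":[0,89,56],"sw":[87,74,8,50,51,38]}
After op 5 (add /jbo/4 26): {"jbo":[56,67,50,64,26],"pu":[6,96],"qs":[0,89,56],"sw":[87,74,8,50,51,38]}
After op 6 (add /sw/0 41): {"jbo":[56,67,50,64,26],"pu":[6,96],"qs":[0,89,56],"sw":[41,87,74,8,50,51,38]}
After op 7 (remove /pu/1): {"jbo":[56,67,50,64,26],"pu":[6],"qs":[0,89,56],"sw":[41,87,74,8,50,51,38]}

Answer: {"jbo":[56,67,50,64,26],"pu":[6],"qs":[0,89,56],"sw":[41,87,74,8,50,51,38]}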